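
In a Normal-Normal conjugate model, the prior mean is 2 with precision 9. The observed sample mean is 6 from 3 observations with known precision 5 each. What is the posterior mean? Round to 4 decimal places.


Posterior precision = tau0 + n*tau = 9 + 3*5 = 24
Posterior mean = (tau0*mu0 + n*tau*xbar) / posterior_precision
= (9*2 + 3*5*6) / 24
= 108 / 24 = 4.5

4.5


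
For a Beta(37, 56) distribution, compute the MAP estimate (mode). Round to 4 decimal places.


MAP = mode = (a-1)/(a+b-2)
= (37-1)/(37+56-2)
= 36/91 = 0.3956

0.3956


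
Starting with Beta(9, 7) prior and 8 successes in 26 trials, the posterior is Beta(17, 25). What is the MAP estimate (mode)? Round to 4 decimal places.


The mode of Beta(a, b) when a > 1 and b > 1 is (a-1)/(a+b-2)
= (17 - 1) / (17 + 25 - 2)
= 16 / 40
= 0.4

0.4


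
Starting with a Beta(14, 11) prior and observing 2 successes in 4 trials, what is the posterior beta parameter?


Posterior beta = prior beta + failures
Failures = 4 - 2 = 2
beta_post = 11 + 2 = 13

13


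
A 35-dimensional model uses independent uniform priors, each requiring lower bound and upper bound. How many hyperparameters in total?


Per parameter: 2 (lower bound and upper bound).
Total = 35 * 2 = 70

70


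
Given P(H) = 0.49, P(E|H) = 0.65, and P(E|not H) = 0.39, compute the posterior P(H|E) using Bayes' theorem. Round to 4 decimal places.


By Bayes' theorem: P(H|E) = P(E|H)*P(H) / P(E)
P(E) = P(E|H)*P(H) + P(E|not H)*P(not H)
P(E) = 0.65*0.49 + 0.39*0.51 = 0.5174
P(H|E) = 0.65*0.49 / 0.5174 = 0.6156

0.6156


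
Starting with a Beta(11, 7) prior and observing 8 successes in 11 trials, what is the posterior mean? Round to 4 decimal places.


Posterior parameters: alpha = 11 + 8 = 19
beta = 7 + 3 = 10
Posterior mean = alpha / (alpha + beta) = 19 / 29
= 0.6552

0.6552


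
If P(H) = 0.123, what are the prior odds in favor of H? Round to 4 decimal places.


Prior odds = P(H) / (1 - P(H))
= 0.123 / 0.877
= 0.1403

0.1403


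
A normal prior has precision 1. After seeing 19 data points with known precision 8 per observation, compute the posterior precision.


In the conjugate normal model, precisions add:
tau_posterior = tau_prior + n * tau_data
= 1 + 19*8 = 153

153


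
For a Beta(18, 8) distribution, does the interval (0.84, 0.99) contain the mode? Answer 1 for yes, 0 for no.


Mode of Beta(a,b) = (a-1)/(a+b-2)
= (18-1)/(18+8-2) = 0.7083
Check: 0.84 <= 0.7083 <= 0.99?
Result: 0

0


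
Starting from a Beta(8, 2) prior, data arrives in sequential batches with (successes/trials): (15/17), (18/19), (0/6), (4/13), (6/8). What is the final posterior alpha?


In sequential Bayesian updating, we sum all successes.
Total successes = 43
Final alpha = 8 + 43 = 51

51


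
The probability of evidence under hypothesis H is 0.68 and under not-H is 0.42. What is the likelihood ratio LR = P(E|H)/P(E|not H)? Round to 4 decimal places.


LR = 0.68 / 0.42
= 1.619

1.619


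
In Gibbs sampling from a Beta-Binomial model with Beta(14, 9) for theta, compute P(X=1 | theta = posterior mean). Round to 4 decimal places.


Posterior mean = alpha/(alpha+beta) = 14/23 = 0.6087
P(X=1|theta=mean) = theta = 0.6087

0.6087


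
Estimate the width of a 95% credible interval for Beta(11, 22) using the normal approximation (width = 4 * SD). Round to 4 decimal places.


For Beta(a,b): Var = ab/((a+b)^2(a+b+1))
Var = 0.0065, SD = 0.0808
Approximate 95% CI width = 4 * 0.0808 = 0.3234

0.3234


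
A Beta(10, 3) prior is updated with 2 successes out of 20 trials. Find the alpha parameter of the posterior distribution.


In the Beta-Binomial conjugate update:
alpha_post = alpha_prior + successes
= 10 + 2
= 12

12


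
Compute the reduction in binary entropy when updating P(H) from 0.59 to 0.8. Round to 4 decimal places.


H_before = -p*log2(p) - (1-p)*log2(1-p) for p=0.59: 0.9765
H_after for p=0.8: 0.7219
Reduction = 0.9765 - 0.7219 = 0.2546

0.2546


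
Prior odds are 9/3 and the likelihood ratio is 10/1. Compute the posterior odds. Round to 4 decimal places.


Posterior odds = prior odds * likelihood ratio
= (9/3) * (10/1)
= 90 / 3
= 30.0

30.0


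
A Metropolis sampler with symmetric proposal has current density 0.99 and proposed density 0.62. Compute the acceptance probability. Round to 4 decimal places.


For symmetric proposals, acceptance = min(1, pi(x*)/pi(x))
= min(1, 0.62/0.99)
= min(1, 0.6263) = 0.6263

0.6263


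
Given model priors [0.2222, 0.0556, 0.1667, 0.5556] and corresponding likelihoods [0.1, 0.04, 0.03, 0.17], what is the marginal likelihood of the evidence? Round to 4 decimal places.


P(E) = sum_i P(M_i) P(E|M_i)
= 0.0222 + 0.0022 + 0.005 + 0.0945
= 0.1239

0.1239


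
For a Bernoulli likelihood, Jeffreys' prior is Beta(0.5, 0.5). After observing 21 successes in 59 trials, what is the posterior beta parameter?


Jeffreys' prior for Bernoulli is Beta(0.5, 0.5).
Posterior is Beta(0.5 + k, 0.5 + n - k).
Posterior beta = 0.5 + (n - k) = 0.5 + 38 = 38.5

38.5


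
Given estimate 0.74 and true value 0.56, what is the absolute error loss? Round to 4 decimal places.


Absolute error = |estimate - true|
= |0.18| = 0.18

0.18


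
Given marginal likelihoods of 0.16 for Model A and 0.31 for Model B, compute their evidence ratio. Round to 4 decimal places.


Ratio = ML(A) / ML(B) = 0.16/0.31
= 0.5161

0.5161


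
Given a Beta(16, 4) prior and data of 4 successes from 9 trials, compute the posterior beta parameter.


Number of failures = 9 - 4 = 5
Posterior beta = 4 + 5 = 9

9


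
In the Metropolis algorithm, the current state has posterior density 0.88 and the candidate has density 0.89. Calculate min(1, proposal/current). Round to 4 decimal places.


Ratio = 0.89/0.88 = 1.0114
Acceptance probability = min(1, 1.0114)
= 1.0

1.0


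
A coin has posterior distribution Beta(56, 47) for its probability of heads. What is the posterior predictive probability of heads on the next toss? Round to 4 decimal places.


Posterior predictive = E[theta] = alpha/(alpha+beta)
= 56/103
= 0.5437

0.5437


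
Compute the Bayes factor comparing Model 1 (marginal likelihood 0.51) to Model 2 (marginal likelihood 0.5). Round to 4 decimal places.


BF12 = marginal likelihood of M1 / marginal likelihood of M2
= 0.51/0.5
= 1.02

1.02


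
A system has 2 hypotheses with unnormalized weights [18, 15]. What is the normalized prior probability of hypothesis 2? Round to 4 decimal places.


The normalized prior is the weight divided by the total.
Total weight = 33
P(H2) = 15 / 33 = 0.4545

0.4545


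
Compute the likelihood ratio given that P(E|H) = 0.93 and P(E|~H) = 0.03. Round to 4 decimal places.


LR = P(E|H) / P(E|~H)
= 0.93 / 0.03 = 31.0

31.0


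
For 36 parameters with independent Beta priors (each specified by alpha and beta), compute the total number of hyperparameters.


A Beta prior has 2 hyperparameters per parameter.
Total = 36 * 2 = 72

72


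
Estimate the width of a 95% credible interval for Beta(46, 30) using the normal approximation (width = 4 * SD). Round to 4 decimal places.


For Beta(a,b): Var = ab/((a+b)^2(a+b+1))
Var = 0.0031, SD = 0.0557
Approximate 95% CI width = 4 * 0.0557 = 0.2228

0.2228


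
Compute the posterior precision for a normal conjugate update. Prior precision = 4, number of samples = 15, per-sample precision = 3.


tau_post = tau_0 + n * tau
= 4 + 15 * 3 = 49

49


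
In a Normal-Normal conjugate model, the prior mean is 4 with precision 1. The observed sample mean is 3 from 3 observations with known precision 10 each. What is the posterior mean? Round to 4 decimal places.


Posterior precision = tau0 + n*tau = 1 + 3*10 = 31
Posterior mean = (tau0*mu0 + n*tau*xbar) / posterior_precision
= (1*4 + 3*10*3) / 31
= 94 / 31 = 3.0323

3.0323


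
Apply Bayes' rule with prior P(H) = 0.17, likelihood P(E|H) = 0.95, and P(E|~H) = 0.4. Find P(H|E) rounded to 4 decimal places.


Step 1: Compute marginal P(E) = P(E|H)P(H) + P(E|~H)P(~H)
= 0.95*0.17 + 0.4*0.83 = 0.4935
Step 2: P(H|E) = P(E|H)P(H)/P(E) = 0.1615/0.4935
= 0.3273

0.3273


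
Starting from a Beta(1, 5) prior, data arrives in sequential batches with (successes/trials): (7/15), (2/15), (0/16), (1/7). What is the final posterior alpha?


In sequential Bayesian updating, we sum all successes.
Total successes = 10
Final alpha = 1 + 10 = 11

11


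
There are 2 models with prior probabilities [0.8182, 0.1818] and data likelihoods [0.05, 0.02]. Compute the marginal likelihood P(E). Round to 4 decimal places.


P(E) = sum over models of P(M_i) * P(E|M_i)
= 0.8182*0.05 + 0.1818*0.02
= 0.0445

0.0445


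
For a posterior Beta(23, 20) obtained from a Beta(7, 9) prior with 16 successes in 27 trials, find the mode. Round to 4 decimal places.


Mode = (alpha - 1) / (alpha + beta - 2)
= 22 / 41
= 0.5366

0.5366


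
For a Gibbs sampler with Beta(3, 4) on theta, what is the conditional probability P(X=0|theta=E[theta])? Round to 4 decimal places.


E[theta] = 3/(3+4) = 0.4286
P(X=0|theta) = 1 - theta = 0.5714

0.5714


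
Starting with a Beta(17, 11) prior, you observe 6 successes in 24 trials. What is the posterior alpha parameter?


For a Beta-Binomial conjugate model:
Posterior alpha = prior alpha + number of successes
= 17 + 6 = 23

23


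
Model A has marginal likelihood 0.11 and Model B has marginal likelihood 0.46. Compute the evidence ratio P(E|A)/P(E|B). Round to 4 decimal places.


Evidence ratio = P(E|A) / P(E|B)
= 0.11 / 0.46
= 0.2391

0.2391


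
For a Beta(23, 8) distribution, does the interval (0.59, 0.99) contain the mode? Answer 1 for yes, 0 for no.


Mode of Beta(a,b) = (a-1)/(a+b-2)
= (23-1)/(23+8-2) = 0.7586
Check: 0.59 <= 0.7586 <= 0.99?
Result: 1

1


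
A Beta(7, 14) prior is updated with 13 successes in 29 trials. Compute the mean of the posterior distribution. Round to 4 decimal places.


After update: Beta(20, 30)
Mean = 20 / (20 + 30) = 20 / 50
= 0.4

0.4


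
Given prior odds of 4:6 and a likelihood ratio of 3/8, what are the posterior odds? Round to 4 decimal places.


Posterior odds = prior odds * LR
Prior odds = 4/6 = 0.6667
LR = 3/8 = 0.375
Posterior odds = 0.6667 * 0.375 = 0.25

0.25


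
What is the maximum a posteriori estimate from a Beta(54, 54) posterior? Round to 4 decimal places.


The MAP estimate equals the mode of the distribution.
Mode of Beta(a,b) = (a-1)/(a+b-2)
= 53/106
= 0.5

0.5


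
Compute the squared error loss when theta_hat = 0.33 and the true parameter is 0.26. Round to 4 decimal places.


L = (theta_hat - theta_true)^2
= (0.33 - 0.26)^2
= 0.07^2 = 0.0049

0.0049


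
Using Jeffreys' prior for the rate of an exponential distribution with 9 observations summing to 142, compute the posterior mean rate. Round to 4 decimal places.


Jeffreys' prior leads to posterior Gamma(9, 142).
Mean = 9/142 = 0.0634

0.0634


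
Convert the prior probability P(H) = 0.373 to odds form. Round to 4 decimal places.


P(not H) = 1 - 0.373 = 0.627
Odds = 0.373 / 0.627 = 0.5949

0.5949


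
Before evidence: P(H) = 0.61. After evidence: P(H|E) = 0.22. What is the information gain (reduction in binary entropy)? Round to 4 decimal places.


Prior entropy = 0.9648
Posterior entropy = 0.7602
Information gain = 0.9648 - 0.7602 = 0.2046

0.2046


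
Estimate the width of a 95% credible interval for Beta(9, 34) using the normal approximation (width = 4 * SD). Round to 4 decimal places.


For Beta(a,b): Var = ab/((a+b)^2(a+b+1))
Var = 0.0038, SD = 0.0613
Approximate 95% CI width = 4 * 0.0613 = 0.2453

0.2453


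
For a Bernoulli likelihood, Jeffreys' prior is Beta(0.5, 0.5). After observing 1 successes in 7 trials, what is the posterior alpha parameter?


Jeffreys' prior for Bernoulli is Beta(0.5, 0.5).
Posterior is Beta(0.5 + k, 0.5 + n - k).
Posterior alpha = 0.5 + k = 0.5 + 1 = 1.5

1.5


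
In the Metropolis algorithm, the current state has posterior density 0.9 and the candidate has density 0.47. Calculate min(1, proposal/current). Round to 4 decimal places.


Ratio = 0.47/0.9 = 0.5222
Acceptance probability = min(1, 0.5222)
= 0.5222

0.5222


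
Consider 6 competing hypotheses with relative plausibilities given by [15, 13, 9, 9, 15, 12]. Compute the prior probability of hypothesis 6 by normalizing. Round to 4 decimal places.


Sum of weights = 15 + 13 + 9 + 9 + 15 + 12 = 73
Normalized prior for H6 = 12 / 73
= 0.1644

0.1644


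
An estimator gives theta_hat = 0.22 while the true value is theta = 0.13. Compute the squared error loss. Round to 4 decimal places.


The squared error loss is (theta_hat - theta)^2
= (0.22 - 0.13)^2
= (0.09)^2 = 0.0081

0.0081


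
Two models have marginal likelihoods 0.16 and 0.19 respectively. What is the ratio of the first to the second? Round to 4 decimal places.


Evidence ratio = 0.16 / 0.19
= 0.8421

0.8421


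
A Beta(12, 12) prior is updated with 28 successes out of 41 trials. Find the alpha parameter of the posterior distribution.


In the Beta-Binomial conjugate update:
alpha_post = alpha_prior + successes
= 12 + 28
= 40

40


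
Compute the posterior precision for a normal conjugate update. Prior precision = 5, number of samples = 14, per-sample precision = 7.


tau_post = tau_0 + n * tau
= 5 + 14 * 7 = 103

103


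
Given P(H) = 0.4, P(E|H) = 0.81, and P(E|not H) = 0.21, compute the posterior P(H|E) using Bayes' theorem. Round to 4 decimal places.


By Bayes' theorem: P(H|E) = P(E|H)*P(H) / P(E)
P(E) = P(E|H)*P(H) + P(E|not H)*P(not H)
P(E) = 0.81*0.4 + 0.21*0.6 = 0.45
P(H|E) = 0.81*0.4 / 0.45 = 0.72

0.72


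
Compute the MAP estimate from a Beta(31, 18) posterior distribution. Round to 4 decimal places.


MAP = mode of Beta distribution
= (alpha - 1)/(alpha + beta - 2)
= (31-1)/(31+18-2)
= 30/47 = 0.6383

0.6383


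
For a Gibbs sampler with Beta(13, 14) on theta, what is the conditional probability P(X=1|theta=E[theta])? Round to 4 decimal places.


E[theta] = 13/(13+14) = 0.4815
P(X=1|theta) = theta = 0.4815

0.4815


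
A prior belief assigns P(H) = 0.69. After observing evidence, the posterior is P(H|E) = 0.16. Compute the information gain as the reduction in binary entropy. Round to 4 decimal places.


H(prior) = -0.69*log2(0.69) - 0.31*log2(0.31)
= 0.8932
H(post) = -0.16*log2(0.16) - 0.84*log2(0.84)
= 0.6343
IG = 0.8932 - 0.6343 = 0.2589

0.2589


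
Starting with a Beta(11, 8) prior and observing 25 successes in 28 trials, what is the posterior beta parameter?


Posterior beta = prior beta + failures
Failures = 28 - 25 = 3
beta_post = 8 + 3 = 11

11


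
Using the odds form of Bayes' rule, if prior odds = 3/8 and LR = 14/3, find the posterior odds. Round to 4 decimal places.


Bayes' rule in odds form: posterior odds = prior odds * LR
= (3 * 14) / (8 * 3)
= 42/24 = 1.75

1.75


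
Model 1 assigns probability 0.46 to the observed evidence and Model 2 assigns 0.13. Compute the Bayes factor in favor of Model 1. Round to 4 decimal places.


BF = P(data|M1) / P(data|M2)
= 0.46 / 0.13 = 3.5385

3.5385


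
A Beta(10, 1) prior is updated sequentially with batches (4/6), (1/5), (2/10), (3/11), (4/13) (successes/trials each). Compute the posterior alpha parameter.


Sequential conjugate updating is equivalent to a single batch update.
Total successes across all batches = 14
alpha_posterior = alpha_prior + total_successes = 10 + 14
= 24

24


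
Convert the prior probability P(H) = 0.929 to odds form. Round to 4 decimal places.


P(not H) = 1 - 0.929 = 0.071
Odds = 0.929 / 0.071 = 13.0845

13.0845


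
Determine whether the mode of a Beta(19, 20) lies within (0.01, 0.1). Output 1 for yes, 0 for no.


First find the mode: (a-1)/(a+b-2) = 0.4865
Is 0.4865 in (0.01, 0.1)? 0

0


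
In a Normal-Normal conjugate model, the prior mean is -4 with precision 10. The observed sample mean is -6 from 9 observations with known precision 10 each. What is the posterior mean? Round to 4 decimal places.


Posterior precision = tau0 + n*tau = 10 + 9*10 = 100
Posterior mean = (tau0*mu0 + n*tau*xbar) / posterior_precision
= (10*-4 + 9*10*-6) / 100
= -580 / 100 = -5.8

-5.8


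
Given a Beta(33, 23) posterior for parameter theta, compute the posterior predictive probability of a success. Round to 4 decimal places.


For a Beta-Bernoulli model, the predictive probability is the mean:
P(success) = 33/(33+23) = 33/56 = 0.5893

0.5893


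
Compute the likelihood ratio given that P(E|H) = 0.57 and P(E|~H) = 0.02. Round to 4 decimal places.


LR = P(E|H) / P(E|~H)
= 0.57 / 0.02 = 28.5

28.5


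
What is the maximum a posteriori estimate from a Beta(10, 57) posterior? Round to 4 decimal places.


The MAP estimate equals the mode of the distribution.
Mode of Beta(a,b) = (a-1)/(a+b-2)
= 9/65
= 0.1385

0.1385


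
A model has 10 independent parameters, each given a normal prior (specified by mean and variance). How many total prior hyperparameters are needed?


Each normal prior needs 2 hyperparameters (mean and variance).
Total = 2 * 10 = 20

20


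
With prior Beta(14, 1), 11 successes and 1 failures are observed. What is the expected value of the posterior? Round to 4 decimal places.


Posterior = Beta(25, 2)
E[theta] = alpha/(alpha+beta)
= 25/27 = 0.9259

0.9259


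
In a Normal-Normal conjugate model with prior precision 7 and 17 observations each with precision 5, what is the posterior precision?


Posterior precision = prior precision + n * observation precision
= 7 + 17 * 5
= 7 + 85 = 92

92


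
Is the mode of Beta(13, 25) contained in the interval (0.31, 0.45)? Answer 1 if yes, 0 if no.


Mode = (a-1)/(a+b-2) = 12/36 = 0.3333
Interval: (0.31, 0.45)
Contains mode? 1

1


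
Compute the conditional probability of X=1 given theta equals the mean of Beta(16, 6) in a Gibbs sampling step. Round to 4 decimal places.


Mean of Beta(16, 6) = 0.7273
P(X=1 | theta=0.7273) = 0.7273

0.7273


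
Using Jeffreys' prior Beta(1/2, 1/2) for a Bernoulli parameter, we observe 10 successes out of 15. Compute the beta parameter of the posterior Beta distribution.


Conjugate update: Beta(0.5 + k, 0.5 + n - k).
k = 10, n - k = 5
Posterior beta = 0.5 + (n - k) = 0.5 + 5 = 5.5

5.5


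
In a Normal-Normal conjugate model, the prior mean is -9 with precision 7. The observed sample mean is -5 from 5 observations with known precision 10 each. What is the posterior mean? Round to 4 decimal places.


Posterior precision = tau0 + n*tau = 7 + 5*10 = 57
Posterior mean = (tau0*mu0 + n*tau*xbar) / posterior_precision
= (7*-9 + 5*10*-5) / 57
= -313 / 57 = -5.4912

-5.4912


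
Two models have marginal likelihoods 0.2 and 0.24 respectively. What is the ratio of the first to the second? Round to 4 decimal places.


Evidence ratio = 0.2 / 0.24
= 0.8333

0.8333


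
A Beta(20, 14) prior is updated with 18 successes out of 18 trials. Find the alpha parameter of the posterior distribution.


In the Beta-Binomial conjugate update:
alpha_post = alpha_prior + successes
= 20 + 18
= 38

38


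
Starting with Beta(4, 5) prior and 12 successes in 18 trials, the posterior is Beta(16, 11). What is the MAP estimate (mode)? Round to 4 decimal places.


The mode of Beta(a, b) when a > 1 and b > 1 is (a-1)/(a+b-2)
= (16 - 1) / (16 + 11 - 2)
= 15 / 25
= 0.6

0.6


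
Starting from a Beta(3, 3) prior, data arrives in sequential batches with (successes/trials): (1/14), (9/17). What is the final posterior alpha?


In sequential Bayesian updating, we sum all successes.
Total successes = 10
Final alpha = 3 + 10 = 13

13


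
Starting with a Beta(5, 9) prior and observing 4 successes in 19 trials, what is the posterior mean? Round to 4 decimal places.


Posterior parameters: alpha = 5 + 4 = 9
beta = 9 + 15 = 24
Posterior mean = alpha / (alpha + beta) = 9 / 33
= 0.2727

0.2727


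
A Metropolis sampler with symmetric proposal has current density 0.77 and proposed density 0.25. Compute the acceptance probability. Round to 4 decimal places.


For symmetric proposals, acceptance = min(1, pi(x*)/pi(x))
= min(1, 0.25/0.77)
= min(1, 0.3247) = 0.3247

0.3247


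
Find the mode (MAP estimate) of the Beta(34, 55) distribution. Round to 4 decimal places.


For Beta(a,b) with a,b > 1:
Mode = (a-1)/(a+b-2) = (34-1)/(89-2)
= 33/87 = 0.3793

0.3793


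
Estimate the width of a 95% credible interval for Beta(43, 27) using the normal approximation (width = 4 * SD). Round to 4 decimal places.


For Beta(a,b): Var = ab/((a+b)^2(a+b+1))
Var = 0.0033, SD = 0.0578
Approximate 95% CI width = 4 * 0.0578 = 0.2311

0.2311


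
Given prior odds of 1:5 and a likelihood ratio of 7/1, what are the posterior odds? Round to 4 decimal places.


Posterior odds = prior odds * LR
Prior odds = 1/5 = 0.2
LR = 7/1 = 7.0
Posterior odds = 0.2 * 7.0 = 1.4

1.4


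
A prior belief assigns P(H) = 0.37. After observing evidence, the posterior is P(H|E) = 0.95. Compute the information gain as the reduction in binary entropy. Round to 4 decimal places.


H(prior) = -0.37*log2(0.37) - 0.63*log2(0.63)
= 0.9507
H(post) = -0.95*log2(0.95) - 0.05*log2(0.05)
= 0.2864
IG = 0.9507 - 0.2864 = 0.6643

0.6643


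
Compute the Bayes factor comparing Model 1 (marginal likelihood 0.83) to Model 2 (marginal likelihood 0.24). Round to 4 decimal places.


BF12 = marginal likelihood of M1 / marginal likelihood of M2
= 0.83/0.24
= 3.4583

3.4583


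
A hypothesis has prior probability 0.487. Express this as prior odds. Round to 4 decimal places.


Odds = P(H) / P(not H) = 0.487 / 0.513
= 0.9493

0.9493


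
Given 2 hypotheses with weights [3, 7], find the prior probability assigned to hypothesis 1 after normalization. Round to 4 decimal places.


To normalize, divide each weight by the sum of all weights.
Sum = 10
Prior(H1) = 3/10 = 0.3

0.3


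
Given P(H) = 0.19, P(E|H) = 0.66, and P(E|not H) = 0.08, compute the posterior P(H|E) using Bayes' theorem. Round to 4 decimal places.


By Bayes' theorem: P(H|E) = P(E|H)*P(H) / P(E)
P(E) = P(E|H)*P(H) + P(E|not H)*P(not H)
P(E) = 0.66*0.19 + 0.08*0.81 = 0.1902
P(H|E) = 0.66*0.19 / 0.1902 = 0.6593

0.6593


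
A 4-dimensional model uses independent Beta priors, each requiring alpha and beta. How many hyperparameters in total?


Per parameter: 2 (alpha and beta).
Total = 4 * 2 = 8

8


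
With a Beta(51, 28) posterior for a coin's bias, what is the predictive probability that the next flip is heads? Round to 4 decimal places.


The predictive probability equals the posterior mean.
P(next = heads) = alpha / (alpha + beta)
= 51 / 79 = 0.6456

0.6456


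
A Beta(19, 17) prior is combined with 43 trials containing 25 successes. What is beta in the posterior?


In conjugate updating:
beta_posterior = beta_prior + (n - k)
= 17 + (43 - 25)
= 17 + 18 = 35

35


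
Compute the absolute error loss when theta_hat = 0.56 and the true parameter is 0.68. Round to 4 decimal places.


L = |theta_hat - theta_true|
= |0.56 - 0.68| = 0.12

0.12


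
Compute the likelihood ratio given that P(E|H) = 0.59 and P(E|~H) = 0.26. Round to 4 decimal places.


LR = P(E|H) / P(E|~H)
= 0.59 / 0.26 = 2.2692

2.2692


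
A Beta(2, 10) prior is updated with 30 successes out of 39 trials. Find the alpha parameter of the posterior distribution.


In the Beta-Binomial conjugate update:
alpha_post = alpha_prior + successes
= 2 + 30
= 32

32


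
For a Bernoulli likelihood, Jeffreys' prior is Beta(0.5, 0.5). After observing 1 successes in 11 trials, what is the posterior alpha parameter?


Jeffreys' prior for Bernoulli is Beta(0.5, 0.5).
Posterior is Beta(0.5 + k, 0.5 + n - k).
Posterior alpha = 0.5 + k = 0.5 + 1 = 1.5

1.5


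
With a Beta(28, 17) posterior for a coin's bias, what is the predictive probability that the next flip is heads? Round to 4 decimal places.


The predictive probability equals the posterior mean.
P(next = heads) = alpha / (alpha + beta)
= 28 / 45 = 0.6222

0.6222


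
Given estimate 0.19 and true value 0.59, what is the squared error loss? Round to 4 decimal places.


Squared error = (estimate - true)^2
Difference = -0.4
Loss = -0.4^2 = 0.16

0.16


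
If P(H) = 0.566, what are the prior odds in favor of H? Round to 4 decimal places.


Prior odds = P(H) / (1 - P(H))
= 0.566 / 0.434
= 1.3041

1.3041


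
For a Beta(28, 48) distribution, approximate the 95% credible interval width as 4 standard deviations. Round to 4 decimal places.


Variance of Beta(a,b) = ab / ((a+b)^2 * (a+b+1))
= 28*48 / ((76)^2 * 77)
= 0.003
SD = sqrt(0.003) = 0.055
Width = 4 * SD = 0.2199

0.2199


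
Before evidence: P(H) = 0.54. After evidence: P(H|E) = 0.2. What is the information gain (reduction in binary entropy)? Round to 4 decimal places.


Prior entropy = 0.9954
Posterior entropy = 0.7219
Information gain = 0.9954 - 0.7219 = 0.2735

0.2735


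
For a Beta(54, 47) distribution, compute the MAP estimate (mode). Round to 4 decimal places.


MAP = mode = (a-1)/(a+b-2)
= (54-1)/(54+47-2)
= 53/99 = 0.5354

0.5354


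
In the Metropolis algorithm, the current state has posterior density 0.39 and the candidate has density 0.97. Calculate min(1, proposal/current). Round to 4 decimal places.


Ratio = 0.97/0.39 = 2.4872
Acceptance probability = min(1, 2.4872)
= 1.0

1.0


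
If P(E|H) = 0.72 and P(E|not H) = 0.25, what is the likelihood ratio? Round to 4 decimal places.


Likelihood ratio = P(E|H) / P(E|not H)
= 0.72 / 0.25
= 2.88

2.88


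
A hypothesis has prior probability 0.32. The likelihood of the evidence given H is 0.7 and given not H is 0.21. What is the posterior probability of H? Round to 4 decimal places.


Using Bayes' theorem:
P(E) = 0.32 * 0.7 + 0.68 * 0.21
P(E) = 0.3668
P(H|E) = (0.32 * 0.7) / 0.3668 = 0.6107

0.6107


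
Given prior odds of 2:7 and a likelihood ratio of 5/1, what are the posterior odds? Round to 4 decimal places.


Posterior odds = prior odds * LR
Prior odds = 2/7 = 0.2857
LR = 5/1 = 5.0
Posterior odds = 0.2857 * 5.0 = 1.4286

1.4286


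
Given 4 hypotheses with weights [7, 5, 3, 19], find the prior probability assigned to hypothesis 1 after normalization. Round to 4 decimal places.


To normalize, divide each weight by the sum of all weights.
Sum = 34
Prior(H1) = 7/34 = 0.2059

0.2059


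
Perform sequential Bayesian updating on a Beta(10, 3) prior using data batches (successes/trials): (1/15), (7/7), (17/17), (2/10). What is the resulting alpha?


Accumulate successes: 27
Posterior alpha = prior alpha + sum of successes
= 10 + 27 = 37

37


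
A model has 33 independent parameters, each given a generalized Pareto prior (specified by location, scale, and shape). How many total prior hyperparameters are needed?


Each generalized Pareto prior needs 3 hyperparameters (location, scale, and shape).
Total = 3 * 33 = 99

99


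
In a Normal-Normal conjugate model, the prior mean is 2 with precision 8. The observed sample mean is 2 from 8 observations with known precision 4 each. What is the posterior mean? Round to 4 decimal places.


Posterior precision = tau0 + n*tau = 8 + 8*4 = 40
Posterior mean = (tau0*mu0 + n*tau*xbar) / posterior_precision
= (8*2 + 8*4*2) / 40
= 80 / 40 = 2.0

2.0


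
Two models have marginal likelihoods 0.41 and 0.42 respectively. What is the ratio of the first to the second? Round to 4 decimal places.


Evidence ratio = 0.41 / 0.42
= 0.9762

0.9762


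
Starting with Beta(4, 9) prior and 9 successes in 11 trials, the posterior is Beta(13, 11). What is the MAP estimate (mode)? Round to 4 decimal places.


The mode of Beta(a, b) when a > 1 and b > 1 is (a-1)/(a+b-2)
= (13 - 1) / (13 + 11 - 2)
= 12 / 22
= 0.5455

0.5455


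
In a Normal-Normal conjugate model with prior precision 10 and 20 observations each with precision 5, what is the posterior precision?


Posterior precision = prior precision + n * observation precision
= 10 + 20 * 5
= 10 + 100 = 110

110


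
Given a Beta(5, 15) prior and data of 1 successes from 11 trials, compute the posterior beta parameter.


Number of failures = 11 - 1 = 10
Posterior beta = 15 + 10 = 25

25


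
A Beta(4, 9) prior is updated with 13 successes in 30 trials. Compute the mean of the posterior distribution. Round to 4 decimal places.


After update: Beta(17, 26)
Mean = 17 / (17 + 26) = 17 / 43
= 0.3953

0.3953


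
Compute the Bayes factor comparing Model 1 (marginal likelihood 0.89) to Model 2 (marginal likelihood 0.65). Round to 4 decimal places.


BF12 = marginal likelihood of M1 / marginal likelihood of M2
= 0.89/0.65
= 1.3692

1.3692


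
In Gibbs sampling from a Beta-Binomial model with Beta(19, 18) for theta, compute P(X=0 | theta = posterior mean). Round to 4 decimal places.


Posterior mean = alpha/(alpha+beta) = 19/37 = 0.5135
P(X=0|theta=mean) = 1 - theta = 0.4865

0.4865


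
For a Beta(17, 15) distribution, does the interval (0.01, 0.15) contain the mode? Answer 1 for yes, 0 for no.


Mode of Beta(a,b) = (a-1)/(a+b-2)
= (17-1)/(17+15-2) = 0.5333
Check: 0.01 <= 0.5333 <= 0.15?
Result: 0

0


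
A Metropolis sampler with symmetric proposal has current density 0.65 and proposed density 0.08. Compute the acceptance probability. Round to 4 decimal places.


For symmetric proposals, acceptance = min(1, pi(x*)/pi(x))
= min(1, 0.08/0.65)
= min(1, 0.1231) = 0.1231

0.1231


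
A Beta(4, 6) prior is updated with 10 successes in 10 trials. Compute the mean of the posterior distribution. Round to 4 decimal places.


After update: Beta(14, 6)
Mean = 14 / (14 + 6) = 14 / 20
= 0.7

0.7


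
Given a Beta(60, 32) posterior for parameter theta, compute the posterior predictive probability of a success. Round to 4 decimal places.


For a Beta-Bernoulli model, the predictive probability is the mean:
P(success) = 60/(60+32) = 60/92 = 0.6522

0.6522


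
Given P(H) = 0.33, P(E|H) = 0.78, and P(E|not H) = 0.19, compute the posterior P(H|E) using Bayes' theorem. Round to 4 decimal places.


By Bayes' theorem: P(H|E) = P(E|H)*P(H) / P(E)
P(E) = P(E|H)*P(H) + P(E|not H)*P(not H)
P(E) = 0.78*0.33 + 0.19*0.67 = 0.3847
P(H|E) = 0.78*0.33 / 0.3847 = 0.6691

0.6691


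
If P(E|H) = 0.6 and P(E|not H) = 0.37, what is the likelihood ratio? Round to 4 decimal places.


Likelihood ratio = P(E|H) / P(E|not H)
= 0.6 / 0.37
= 1.6216

1.6216


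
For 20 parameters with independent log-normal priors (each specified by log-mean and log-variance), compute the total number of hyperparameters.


A log-normal prior has 2 hyperparameters per parameter.
Total = 20 * 2 = 40

40


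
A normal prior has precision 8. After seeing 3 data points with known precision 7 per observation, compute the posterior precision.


In the conjugate normal model, precisions add:
tau_posterior = tau_prior + n * tau_data
= 8 + 3*7 = 29

29


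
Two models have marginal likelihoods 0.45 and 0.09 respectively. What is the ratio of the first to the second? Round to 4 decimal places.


Evidence ratio = 0.45 / 0.09
= 5.0

5.0


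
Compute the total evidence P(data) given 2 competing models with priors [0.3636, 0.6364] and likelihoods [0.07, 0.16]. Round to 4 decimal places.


Marginal likelihood = sum P(model_i) * P(data|model_i)
Model 1: 0.3636 * 0.07 = 0.0255
Model 2: 0.6364 * 0.16 = 0.1018
Total = 0.1273

0.1273


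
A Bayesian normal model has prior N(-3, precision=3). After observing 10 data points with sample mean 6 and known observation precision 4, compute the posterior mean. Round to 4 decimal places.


Posterior mean = (prior_precision * prior_mean + n * data_precision * data_mean) / (prior_precision + n * data_precision)
Numerator = 3*-3 + 10*4*6 = 231
Denominator = 3 + 10*4 = 43
Posterior mean = 5.3721

5.3721


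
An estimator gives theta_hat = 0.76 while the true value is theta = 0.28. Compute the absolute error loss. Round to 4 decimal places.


The absolute error loss is |theta_hat - theta|
= |0.76 - 0.28|
= 0.48

0.48


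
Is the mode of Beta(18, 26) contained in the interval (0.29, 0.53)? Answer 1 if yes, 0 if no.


Mode = (a-1)/(a+b-2) = 17/42 = 0.4048
Interval: (0.29, 0.53)
Contains mode? 1

1


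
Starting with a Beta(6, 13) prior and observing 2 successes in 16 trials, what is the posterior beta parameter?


Posterior beta = prior beta + failures
Failures = 16 - 2 = 14
beta_post = 13 + 14 = 27

27


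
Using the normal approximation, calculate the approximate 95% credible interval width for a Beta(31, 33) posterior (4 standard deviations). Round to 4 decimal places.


Var(Beta) = 31*33/(64^2 * 65) = 0.0038
SD = 0.062
Width ~ 4*SD = 0.2479

0.2479


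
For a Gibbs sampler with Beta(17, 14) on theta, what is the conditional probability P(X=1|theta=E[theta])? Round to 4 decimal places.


E[theta] = 17/(17+14) = 0.5484
P(X=1|theta) = theta = 0.5484

0.5484


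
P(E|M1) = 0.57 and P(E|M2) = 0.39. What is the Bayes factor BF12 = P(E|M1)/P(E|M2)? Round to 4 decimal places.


Bayes factor BF12 = P(E|M1) / P(E|M2)
= 0.57 / 0.39
= 1.4615

1.4615


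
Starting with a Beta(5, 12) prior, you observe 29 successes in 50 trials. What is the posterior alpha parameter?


For a Beta-Binomial conjugate model:
Posterior alpha = prior alpha + number of successes
= 5 + 29 = 34

34


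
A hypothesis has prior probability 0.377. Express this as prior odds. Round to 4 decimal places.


Odds = P(H) / P(not H) = 0.377 / 0.623
= 0.6051

0.6051


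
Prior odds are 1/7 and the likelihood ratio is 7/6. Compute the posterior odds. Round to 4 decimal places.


Posterior odds = prior odds * likelihood ratio
= (1/7) * (7/6)
= 7 / 42
= 0.1667

0.1667


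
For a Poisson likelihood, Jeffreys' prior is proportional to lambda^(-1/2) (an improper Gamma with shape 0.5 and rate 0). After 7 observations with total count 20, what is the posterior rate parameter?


Jeffreys' prior for Poisson is proportional to lambda^(-1/2).
Posterior is Gamma(0.5 + S, 0 + n) = Gamma(0.5 + 20, 7).
Posterior rate = 0 + n = 7

7.0


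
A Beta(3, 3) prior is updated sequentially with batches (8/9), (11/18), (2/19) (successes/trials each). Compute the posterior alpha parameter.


Sequential conjugate updating is equivalent to a single batch update.
Total successes across all batches = 21
alpha_posterior = alpha_prior + total_successes = 3 + 21
= 24

24


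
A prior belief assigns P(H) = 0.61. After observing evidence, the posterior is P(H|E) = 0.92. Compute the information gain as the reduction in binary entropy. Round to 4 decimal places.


H(prior) = -0.61*log2(0.61) - 0.39*log2(0.39)
= 0.9648
H(post) = -0.92*log2(0.92) - 0.08*log2(0.08)
= 0.4022
IG = 0.9648 - 0.4022 = 0.5626

0.5626


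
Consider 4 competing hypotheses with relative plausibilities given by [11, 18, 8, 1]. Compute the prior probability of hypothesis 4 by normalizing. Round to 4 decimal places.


Sum of weights = 11 + 18 + 8 + 1 = 38
Normalized prior for H4 = 1 / 38
= 0.0263

0.0263


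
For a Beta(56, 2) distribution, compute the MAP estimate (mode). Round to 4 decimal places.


MAP = mode = (a-1)/(a+b-2)
= (56-1)/(56+2-2)
= 55/56 = 0.9821

0.9821


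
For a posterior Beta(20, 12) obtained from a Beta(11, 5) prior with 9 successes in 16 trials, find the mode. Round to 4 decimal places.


Mode = (alpha - 1) / (alpha + beta - 2)
= 19 / 30
= 0.6333

0.6333


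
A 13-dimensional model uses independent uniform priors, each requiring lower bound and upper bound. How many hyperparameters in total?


Per parameter: 2 (lower bound and upper bound).
Total = 13 * 2 = 26

26


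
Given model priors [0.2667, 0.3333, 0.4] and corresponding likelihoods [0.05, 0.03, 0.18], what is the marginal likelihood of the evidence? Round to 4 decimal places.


P(E) = sum_i P(M_i) P(E|M_i)
= 0.0133 + 0.01 + 0.072
= 0.0953

0.0953


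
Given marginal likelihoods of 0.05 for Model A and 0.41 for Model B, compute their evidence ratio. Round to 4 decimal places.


Ratio = ML(A) / ML(B) = 0.05/0.41
= 0.122

0.122


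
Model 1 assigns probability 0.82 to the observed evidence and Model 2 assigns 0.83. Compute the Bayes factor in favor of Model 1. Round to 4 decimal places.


BF = P(data|M1) / P(data|M2)
= 0.82 / 0.83 = 0.988

0.988


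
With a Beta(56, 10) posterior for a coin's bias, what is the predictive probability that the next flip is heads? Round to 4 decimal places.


The predictive probability equals the posterior mean.
P(next = heads) = alpha / (alpha + beta)
= 56 / 66 = 0.8485

0.8485


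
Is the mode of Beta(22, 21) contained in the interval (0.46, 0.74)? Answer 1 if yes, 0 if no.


Mode = (a-1)/(a+b-2) = 21/41 = 0.5122
Interval: (0.46, 0.74)
Contains mode? 1

1


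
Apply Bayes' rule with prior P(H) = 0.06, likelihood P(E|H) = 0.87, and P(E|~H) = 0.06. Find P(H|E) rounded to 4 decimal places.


Step 1: Compute marginal P(E) = P(E|H)P(H) + P(E|~H)P(~H)
= 0.87*0.06 + 0.06*0.94 = 0.1086
Step 2: P(H|E) = P(E|H)P(H)/P(E) = 0.0522/0.1086
= 0.4807

0.4807


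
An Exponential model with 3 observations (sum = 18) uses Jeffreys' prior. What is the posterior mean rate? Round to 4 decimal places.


Posterior Gamma(3, 18)
E[lambda] = 3/18 = 0.1667

0.1667


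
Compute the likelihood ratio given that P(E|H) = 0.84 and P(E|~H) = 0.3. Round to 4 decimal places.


LR = P(E|H) / P(E|~H)
= 0.84 / 0.3 = 2.8

2.8


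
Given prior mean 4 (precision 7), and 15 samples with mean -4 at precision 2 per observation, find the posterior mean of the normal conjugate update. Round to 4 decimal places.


The posterior mean is a precision-weighted average of prior and data.
Post. prec. = 7 + 30 = 37
Post. mean = (28 + -120)/37 = -92/37 = -2.4865

-2.4865


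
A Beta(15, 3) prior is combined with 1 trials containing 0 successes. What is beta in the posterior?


In conjugate updating:
beta_posterior = beta_prior + (n - k)
= 3 + (1 - 0)
= 3 + 1 = 4

4


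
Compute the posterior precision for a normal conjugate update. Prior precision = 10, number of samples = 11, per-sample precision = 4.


tau_post = tau_0 + n * tau
= 10 + 11 * 4 = 54

54


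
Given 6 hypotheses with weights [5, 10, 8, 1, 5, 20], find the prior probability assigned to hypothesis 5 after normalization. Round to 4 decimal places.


To normalize, divide each weight by the sum of all weights.
Sum = 49
Prior(H5) = 5/49 = 0.102

0.102


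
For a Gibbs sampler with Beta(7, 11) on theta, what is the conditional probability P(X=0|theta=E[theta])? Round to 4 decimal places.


E[theta] = 7/(7+11) = 0.3889
P(X=0|theta) = 1 - theta = 0.6111

0.6111


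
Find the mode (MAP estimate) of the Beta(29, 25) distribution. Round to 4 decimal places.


For Beta(a,b) with a,b > 1:
Mode = (a-1)/(a+b-2) = (29-1)/(54-2)
= 28/52 = 0.5385

0.5385


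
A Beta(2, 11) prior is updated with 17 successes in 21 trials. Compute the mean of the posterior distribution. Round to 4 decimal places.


After update: Beta(19, 15)
Mean = 19 / (19 + 15) = 19 / 34
= 0.5588

0.5588


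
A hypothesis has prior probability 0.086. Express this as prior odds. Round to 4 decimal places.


Odds = P(H) / P(not H) = 0.086 / 0.914
= 0.0941

0.0941


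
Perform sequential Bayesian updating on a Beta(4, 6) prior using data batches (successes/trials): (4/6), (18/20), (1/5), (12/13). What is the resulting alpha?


Accumulate successes: 35
Posterior alpha = prior alpha + sum of successes
= 4 + 35 = 39

39


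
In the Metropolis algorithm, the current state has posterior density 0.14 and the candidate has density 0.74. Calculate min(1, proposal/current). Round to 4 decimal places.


Ratio = 0.74/0.14 = 5.2857
Acceptance probability = min(1, 5.2857)
= 1.0

1.0
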